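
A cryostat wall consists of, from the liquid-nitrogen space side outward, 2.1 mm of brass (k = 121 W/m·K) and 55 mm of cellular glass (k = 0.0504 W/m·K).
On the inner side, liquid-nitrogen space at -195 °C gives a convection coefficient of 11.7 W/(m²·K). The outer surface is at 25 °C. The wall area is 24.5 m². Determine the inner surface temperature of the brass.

T ≈ -179 °C

Series thermal resistances:
R_inner film = 1/(h_i·A) = 1/(11.7×24.5) = 0.003489 K/W
R_brass = L/(kA) = 0.0021/(121×24.5) = 7.084×10^-7 K/W
R_cellular glass = L/(kA) = 0.055/(0.0504×24.5) = 0.04454 K/W
R_total = 0.04803 K/W;  Q = ΔT/R_total = 220/0.04803 = 4580 W
T_interface = T_inner + Q·ΣR(inner→interface) = -195 + 4580×0.003489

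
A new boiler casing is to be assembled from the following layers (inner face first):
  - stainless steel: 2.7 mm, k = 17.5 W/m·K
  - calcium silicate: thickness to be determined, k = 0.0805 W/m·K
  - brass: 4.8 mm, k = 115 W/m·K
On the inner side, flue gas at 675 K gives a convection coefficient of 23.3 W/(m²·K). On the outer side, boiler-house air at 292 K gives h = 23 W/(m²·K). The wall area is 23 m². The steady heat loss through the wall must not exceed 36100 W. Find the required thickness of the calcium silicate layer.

L ≈ 12.7 mm

Series thermal resistances:
R_inner film = 1/(h_i·A) = 1/(23.3×23) = 0.001866 K/W
R_stainless steel = L/(kA) = 0.0027/(17.5×23) = 6.708×10^-6 K/W
R_brass = L/(kA) = 0.0048/(115×23) = 1.815×10^-6 K/W
R_outer film = 1/(h_o·A) = 1/(23×23) = 0.00189 K/W
Sum of the known resistances R_other = 0.003765 K/W
Required total resistance R_tot = ΔT/Q_allow = 383/36100 = 0.01061 K/W
R_calcium silicate = R_tot − R_other = 0.006845 K/W
L = R·k·A = 0.006845×0.0805×23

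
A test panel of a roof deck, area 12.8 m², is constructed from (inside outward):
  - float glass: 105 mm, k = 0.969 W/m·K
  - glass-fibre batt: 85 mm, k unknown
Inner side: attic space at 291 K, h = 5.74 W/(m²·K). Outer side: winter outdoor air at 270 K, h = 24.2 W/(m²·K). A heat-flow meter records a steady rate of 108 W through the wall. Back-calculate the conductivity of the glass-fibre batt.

k ≈ 0.0393 W/(m·K)

Treating each layer as a thermal resistance in series:
R_inner film = 1/(h_i·A) = 1/(5.74×12.8) = 0.01361 K/W
R_float glass = L/(kA) = 0.105/(0.969×12.8) = 0.008466 K/W
R_outer film = 1/(h_o·A) = 1/(24.2×12.8) = 0.003228 K/W
Sum of known resistances R_other = 0.0253 K/W
Total R = ΔT/Q = 21/108 = 0.1944 K/W
R_glass-fibre batt = R_total − R_other = 0.1691 K/W
k = L/(R·A) = 0.085/(0.1691×12.8)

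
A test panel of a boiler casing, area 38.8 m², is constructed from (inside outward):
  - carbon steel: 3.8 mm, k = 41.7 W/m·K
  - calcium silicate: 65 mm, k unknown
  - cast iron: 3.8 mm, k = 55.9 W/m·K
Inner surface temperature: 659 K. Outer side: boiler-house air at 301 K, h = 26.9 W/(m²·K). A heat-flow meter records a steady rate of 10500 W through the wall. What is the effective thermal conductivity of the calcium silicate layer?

k ≈ 0.0506 W/(m·K)

Model the wall as resistances in series:
R_carbon steel = L/(kA) = 0.0038/(41.7×38.8) = 2.349×10^-6 K/W
R_cast iron = L/(kA) = 0.0038/(55.9×38.8) = 1.752×10^-6 K/W
R_outer film = 1/(h_o·A) = 1/(26.9×38.8) = 9.581×10^-4 K/W
Sum of known resistances R_other = 9.622×10^-4 K/W
Total R = ΔT/Q = 358/10500 = 0.0341 K/W
R_calcium silicate = R_total − R_other = 0.03313 K/W
k = L/(R·A) = 0.065/(0.03313×38.8)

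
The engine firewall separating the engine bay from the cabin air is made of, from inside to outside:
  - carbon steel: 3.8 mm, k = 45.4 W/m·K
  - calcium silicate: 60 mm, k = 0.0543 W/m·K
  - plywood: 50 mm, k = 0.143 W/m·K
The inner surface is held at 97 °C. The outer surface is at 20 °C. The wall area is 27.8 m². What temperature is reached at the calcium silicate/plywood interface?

T ≈ 38.5 °C

Series thermal resistances:
R_carbon steel = L/(kA) = 0.0038/(45.4×27.8) = 3.011×10^-6 K/W
R_calcium silicate = L/(kA) = 0.06/(0.0543×27.8) = 0.03975 K/W
R_plywood = L/(kA) = 0.05/(0.143×27.8) = 0.01258 K/W
R_total = 0.05233 K/W;  Q = ΔT/R_total = 77/0.05233 = 1471 W
T_interface = T_inner − Q·ΣR(inner→interface) = 97 − 1470×0.03975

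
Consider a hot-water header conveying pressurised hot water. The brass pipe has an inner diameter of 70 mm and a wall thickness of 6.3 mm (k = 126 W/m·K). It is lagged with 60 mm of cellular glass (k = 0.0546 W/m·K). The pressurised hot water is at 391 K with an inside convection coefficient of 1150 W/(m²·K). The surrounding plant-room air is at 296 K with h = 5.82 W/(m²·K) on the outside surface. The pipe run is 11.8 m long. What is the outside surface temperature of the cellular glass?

Radial resistances (cylindrical: R_cond = ln(r_o/r_i)/(2πkL), R_conv = 1/(h·2πrL)):
R_inner film = 1/(h_i·2πr₁L) = 1/(1150×2π×0.035×11.8) = 3.351×10^-4 K/W
R_brass pipe wall = ln(41.3/35)/(2π×126×11.8) = 1.772×10^-5 K/W
R_cellular glass = ln(101.3/41.3)/(2π×0.0546×11.8) = 0.2216 K/W
R_outer film = 1/(h_o·2πr_oL) = 1/(5.82×2π×0.1013×11.8) = 0.02288 K/W
R_total = 0.2449 K/W
Q = ΔT/R_total = 95/0.2449
Q = 388 W
T_interface = T_inner − Q·ΣR(inner→interface) = 391 − 388×0.222

T ≈ 305 K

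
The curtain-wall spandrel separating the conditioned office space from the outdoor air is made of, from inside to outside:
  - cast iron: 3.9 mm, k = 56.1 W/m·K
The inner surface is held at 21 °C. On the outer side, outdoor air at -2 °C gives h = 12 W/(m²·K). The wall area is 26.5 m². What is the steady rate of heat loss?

Thermal resistances in series:
R_cast iron = L/(kA) = 0.0039/(56.1×26.5) = 2.623×10^-6 K/W
R_outer film = 1/(h_o·A) = 1/(12×26.5) = 0.003145 K/W
R_total = 0.003147 K/W
Q = ΔT / R_total = 23 / 0.003147

Q ≈ 7310 W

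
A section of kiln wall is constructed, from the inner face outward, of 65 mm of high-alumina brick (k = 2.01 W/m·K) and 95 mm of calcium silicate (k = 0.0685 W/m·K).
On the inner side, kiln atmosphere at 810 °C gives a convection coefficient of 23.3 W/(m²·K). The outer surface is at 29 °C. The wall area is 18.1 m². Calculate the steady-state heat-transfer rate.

Series thermal resistances:
R_inner film = 1/(h_i·A) = 1/(23.3×18.1) = 0.002371 K/W
R_high-alumina brick = L/(kA) = 0.065/(2.01×18.1) = 0.001787 K/W
R_calcium silicate = L/(kA) = 0.095/(0.0685×18.1) = 0.07662 K/W
R_total = 0.08078 K/W
Q = ΔT / R_total = 781 / 0.08078

Q ≈ 9670 W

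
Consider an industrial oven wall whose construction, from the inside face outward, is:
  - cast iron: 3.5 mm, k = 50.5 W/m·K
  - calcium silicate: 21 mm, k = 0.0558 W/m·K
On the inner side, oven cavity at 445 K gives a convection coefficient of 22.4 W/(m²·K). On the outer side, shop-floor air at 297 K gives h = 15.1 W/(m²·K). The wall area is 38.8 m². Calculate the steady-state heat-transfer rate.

Q ≈ 11800 W

Treating each layer as a thermal resistance in series:
R_inner film = 1/(h_i·A) = 1/(22.4×38.8) = 0.001151 K/W
R_cast iron = L/(kA) = 0.0035/(50.5×38.8) = 1.786×10^-6 K/W
R_calcium silicate = L/(kA) = 0.021/(0.0558×38.8) = 0.0097 K/W
R_outer film = 1/(h_o·A) = 1/(15.1×38.8) = 0.001707 K/W
R_total = 0.01256 K/W
Q = ΔT / R_total = 148 / 0.01256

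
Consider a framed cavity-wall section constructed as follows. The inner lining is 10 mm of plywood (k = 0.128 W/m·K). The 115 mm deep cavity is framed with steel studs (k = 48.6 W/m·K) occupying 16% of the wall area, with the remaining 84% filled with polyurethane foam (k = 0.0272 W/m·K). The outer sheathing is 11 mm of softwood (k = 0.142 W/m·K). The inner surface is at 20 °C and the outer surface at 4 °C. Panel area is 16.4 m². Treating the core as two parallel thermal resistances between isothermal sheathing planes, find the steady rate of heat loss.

Q ≈ 1540 W

Sheathing layers in series; stud and cavity paths in parallel between them.
R_inner = 0.01/(0.128×16.4) = 0.004764 K/W
R_stud  = 0.115/(48.6×0.16×16.4) = 9.018×10^-4 K/W
R_cav   = 0.115/(0.0272×0.84×16.4) = 0.3069 K/W
1/R_core = 1/R_stud + 1/R_cav → R_core = 8.991×10^-4 K/W
R_outer = 0.011/(0.142×16.4) = 0.004723 K/W
R_total = 0.01039 K/W
Q = ΔT/R_total = 16/0.01039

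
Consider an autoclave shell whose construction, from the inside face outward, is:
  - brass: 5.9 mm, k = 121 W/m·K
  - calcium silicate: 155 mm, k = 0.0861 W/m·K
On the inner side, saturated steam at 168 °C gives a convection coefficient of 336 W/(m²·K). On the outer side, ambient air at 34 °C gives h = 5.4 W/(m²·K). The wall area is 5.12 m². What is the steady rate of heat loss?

Thermal resistances in series:
R_inner film = 1/(h_i·A) = 1/(336×5.12) = 5.813×10^-4 K/W
R_brass = L/(kA) = 0.0059/(121×5.12) = 9.524×10^-6 K/W
R_calcium silicate = L/(kA) = 0.155/(0.0861×5.12) = 0.3516 K/W
R_outer film = 1/(h_o·A) = 1/(5.4×5.12) = 0.03617 K/W
R_total = 0.3884 K/W
Q = ΔT / R_total = 134 / 0.3884

Q ≈ 345 W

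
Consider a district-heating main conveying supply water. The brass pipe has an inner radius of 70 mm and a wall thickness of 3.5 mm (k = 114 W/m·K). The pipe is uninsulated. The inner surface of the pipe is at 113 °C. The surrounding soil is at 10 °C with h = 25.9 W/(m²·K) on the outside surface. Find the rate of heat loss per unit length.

q′ ≈ 1230 W/m

For a radial system each layer contributes R = ln(r_out/r_in)/(2πkL); films add R = 1/(hA).
R_brass pipe wall = ln(73.5/70)/(2π×114×1) = 6.812×10^-5 K/W
R_outer film = 1/(h_o·2πr_oL) = 1/(25.9×2π×0.0735×1) = 0.08361 K/W
R_total = 0.08367 K/W
Q = ΔT/R_total = 103/0.08367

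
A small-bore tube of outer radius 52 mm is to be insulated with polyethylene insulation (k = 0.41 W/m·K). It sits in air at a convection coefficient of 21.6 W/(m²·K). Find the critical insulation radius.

For a cylinder r_cr = k/h = 0.41/21.6
r_cr = 19 mm; since the bare radius (52 mm) is above r_cr, any added insulation will reduce heat loss.

r_cr ≈ 19 mm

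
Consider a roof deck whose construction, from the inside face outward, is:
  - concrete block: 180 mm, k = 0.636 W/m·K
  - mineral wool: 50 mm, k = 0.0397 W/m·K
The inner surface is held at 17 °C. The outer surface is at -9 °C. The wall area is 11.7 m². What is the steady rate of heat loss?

Q ≈ 197 W

Using the resistance-network approach (series):
R_concrete block = L/(kA) = 0.18/(0.636×11.7) = 0.02419 K/W
R_mineral wool = L/(kA) = 0.05/(0.0397×11.7) = 0.1076 K/W
R_total = 0.1318 K/W
Q = ΔT / R_total = 26 / 0.1318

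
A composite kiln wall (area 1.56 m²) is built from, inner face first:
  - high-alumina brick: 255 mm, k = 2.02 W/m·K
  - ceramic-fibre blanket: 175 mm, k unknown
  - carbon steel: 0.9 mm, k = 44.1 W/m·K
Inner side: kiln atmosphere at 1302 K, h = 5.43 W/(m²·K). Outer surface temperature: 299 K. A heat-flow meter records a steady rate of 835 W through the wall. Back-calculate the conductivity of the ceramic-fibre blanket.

k ≈ 0.112 W/(m·K)

Model the wall as resistances in series:
R_inner film = 1/(h_i·A) = 1/(5.43×1.56) = 0.1181 K/W
R_high-alumina brick = L/(kA) = 0.255/(2.02×1.56) = 0.08092 K/W
R_carbon steel = L/(kA) = 0.0009/(44.1×1.56) = 1.308×10^-5 K/W
Sum of known resistances R_other = 0.199 K/W
Total R = ΔT/Q = 1003/835 = 1.201 K/W
R_ceramic-fibre blanket = R_total − R_other = 1.002 K/W
k = L/(R·A) = 0.175/(1.002×1.56)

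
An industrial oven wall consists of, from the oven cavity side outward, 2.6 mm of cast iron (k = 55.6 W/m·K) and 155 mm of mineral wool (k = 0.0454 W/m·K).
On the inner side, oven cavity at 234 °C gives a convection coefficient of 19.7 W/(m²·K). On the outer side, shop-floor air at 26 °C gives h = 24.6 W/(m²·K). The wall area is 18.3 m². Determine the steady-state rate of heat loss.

Thermal resistances in series:
R_inner film = 1/(h_i·A) = 1/(19.7×18.3) = 0.002774 K/W
R_cast iron = L/(kA) = 0.0026/(55.6×18.3) = 2.555×10^-6 K/W
R_mineral wool = L/(kA) = 0.155/(0.0454×18.3) = 0.1866 K/W
R_outer film = 1/(h_o·A) = 1/(24.6×18.3) = 0.002221 K/W
R_total = 0.1916 K/W
Q = ΔT / R_total = 208 / 0.1916

Q ≈ 1090 W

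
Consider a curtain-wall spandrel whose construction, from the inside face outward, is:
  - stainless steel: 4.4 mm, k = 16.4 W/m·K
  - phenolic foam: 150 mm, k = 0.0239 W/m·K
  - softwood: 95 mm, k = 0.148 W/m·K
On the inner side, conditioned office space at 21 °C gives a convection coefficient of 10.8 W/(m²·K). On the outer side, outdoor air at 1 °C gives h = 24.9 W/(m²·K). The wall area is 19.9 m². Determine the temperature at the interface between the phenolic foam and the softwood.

Using the resistance-network approach (series):
R_inner film = 1/(h_i·A) = 1/(10.8×19.9) = 0.004653 K/W
R_stainless steel = L/(kA) = 0.0044/(16.4×19.9) = 1.348×10^-5 K/W
R_phenolic foam = L/(kA) = 0.15/(0.0239×19.9) = 0.3154 K/W
R_softwood = L/(kA) = 0.095/(0.148×19.9) = 0.03226 K/W
R_outer film = 1/(h_o·A) = 1/(24.9×19.9) = 0.002018 K/W
R_total = 0.3543 K/W;  Q = ΔT/R_total = 20/0.3543 = 56.45 W
T_interface = T_inner − Q·ΣR(inner→interface) = 21 − 56.4×0.3201

T ≈ 2.93 °C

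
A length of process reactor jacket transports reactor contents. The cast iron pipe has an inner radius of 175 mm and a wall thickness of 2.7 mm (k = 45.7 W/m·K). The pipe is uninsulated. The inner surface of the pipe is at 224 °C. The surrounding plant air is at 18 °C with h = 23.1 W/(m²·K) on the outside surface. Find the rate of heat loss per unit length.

q′ ≈ 5310 W/m

Per-layer cylindrical resistances, series-summed:
R_cast iron pipe wall = ln(177.7/175)/(2π×45.7×1) = 5.332×10^-5 K/W
R_outer film = 1/(h_o·2πr_oL) = 1/(23.1×2π×0.1777×1) = 0.03877 K/W
R_total = 0.03883 K/W
Q = ΔT/R_total = 206/0.03883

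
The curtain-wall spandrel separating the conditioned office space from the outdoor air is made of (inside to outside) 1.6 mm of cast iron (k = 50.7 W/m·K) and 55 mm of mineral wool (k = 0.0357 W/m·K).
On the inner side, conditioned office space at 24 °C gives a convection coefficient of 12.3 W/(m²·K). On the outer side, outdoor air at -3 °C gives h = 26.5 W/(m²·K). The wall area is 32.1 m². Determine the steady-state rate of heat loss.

Thermal resistances in series:
R_inner film = 1/(h_i·A) = 1/(12.3×32.1) = 0.002533 K/W
R_cast iron = L/(kA) = 0.0016/(50.7×32.1) = 9.831×10^-7 K/W
R_mineral wool = L/(kA) = 0.055/(0.0357×32.1) = 0.04799 K/W
R_outer film = 1/(h_o·A) = 1/(26.5×32.1) = 0.001176 K/W
R_total = 0.0517 K/W
Q = ΔT / R_total = 27 / 0.0517

Q ≈ 522 W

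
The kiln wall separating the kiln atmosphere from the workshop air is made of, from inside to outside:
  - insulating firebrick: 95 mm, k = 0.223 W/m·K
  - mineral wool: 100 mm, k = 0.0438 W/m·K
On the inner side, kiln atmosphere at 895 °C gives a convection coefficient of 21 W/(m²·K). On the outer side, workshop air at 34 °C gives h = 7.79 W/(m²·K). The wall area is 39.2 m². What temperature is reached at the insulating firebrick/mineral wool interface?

T ≈ 754 °C

Series thermal resistances:
R_inner film = 1/(h_i·A) = 1/(21×39.2) = 0.001215 K/W
R_insulating firebrick = L/(kA) = 0.095/(0.223×39.2) = 0.01087 K/W
R_mineral wool = L/(kA) = 0.1/(0.0438×39.2) = 0.05824 K/W
R_outer film = 1/(h_o·A) = 1/(7.79×39.2) = 0.003275 K/W
R_total = 0.0736 K/W;  Q = ΔT/R_total = 861/0.0736 = 11700 W
T_interface = T_inner − Q·ΣR(inner→interface) = 895 − 11700×0.01208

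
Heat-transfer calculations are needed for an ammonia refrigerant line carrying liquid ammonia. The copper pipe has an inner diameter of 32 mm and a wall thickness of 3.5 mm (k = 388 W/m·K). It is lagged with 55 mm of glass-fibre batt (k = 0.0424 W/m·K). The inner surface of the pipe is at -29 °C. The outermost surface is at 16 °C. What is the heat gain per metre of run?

Cylindrical conduction, so R = ln(r₂/r₁)/(2πkL) per layer, in series:
R_copper pipe wall = ln(19.5/16)/(2π×388×1) = 8.115×10^-5 K/W
R_glass-fibre batt = ln(74.5/19.5)/(2π×0.0424×1) = 5.031 K/W
R_total = 5.031 K/W
Q = ΔT/R_total = 45/5.031

q′ ≈ 8.94 W/m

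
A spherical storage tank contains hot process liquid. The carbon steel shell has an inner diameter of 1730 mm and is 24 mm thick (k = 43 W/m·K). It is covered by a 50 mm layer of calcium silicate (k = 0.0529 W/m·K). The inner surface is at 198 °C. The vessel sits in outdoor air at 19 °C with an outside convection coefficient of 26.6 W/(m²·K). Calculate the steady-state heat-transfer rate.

Q ≈ 1910 W

Radial (spherical) resistances in series:
R_carbon steel shell = (1/0.865 − 1/0.889)/(4π×43) = 5.776×10^-5 K/W
R_calcium silicate = (1/0.889 − 1/0.939)/(4π×0.0529) = 0.0901 K/W
R_outer film = 1/(h·4πr_o²) = 1/(26.6×4π×0.939²) = 0.003393 K/W
R_total = 0.09355 K/W
Q = ΔT/R_total = 179/0.09355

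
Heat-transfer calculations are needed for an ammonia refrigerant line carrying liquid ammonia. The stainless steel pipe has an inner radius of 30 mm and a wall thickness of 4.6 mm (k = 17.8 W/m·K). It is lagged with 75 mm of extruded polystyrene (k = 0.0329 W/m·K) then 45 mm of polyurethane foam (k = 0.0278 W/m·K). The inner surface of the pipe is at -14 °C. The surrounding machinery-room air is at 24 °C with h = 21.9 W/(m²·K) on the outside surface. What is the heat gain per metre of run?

Treating each annulus and film as a series resistance:
R_stainless steel pipe wall = ln(34.6/30)/(2π×17.8×1) = 0.001276 K/W
R_extruded polystyrene = ln(109.6/34.6)/(2π×0.0329×1) = 5.578 K/W
R_polyurethane foam = ln(154.6/109.6)/(2π×0.0278×1) = 1.969 K/W
R_outer film = 1/(h_o·2πr_oL) = 1/(21.9×2π×0.1546×1) = 0.04701 K/W
R_total = 7.595 K/W
Q = ΔT/R_total = 38/7.595

q′ ≈ 5 W/m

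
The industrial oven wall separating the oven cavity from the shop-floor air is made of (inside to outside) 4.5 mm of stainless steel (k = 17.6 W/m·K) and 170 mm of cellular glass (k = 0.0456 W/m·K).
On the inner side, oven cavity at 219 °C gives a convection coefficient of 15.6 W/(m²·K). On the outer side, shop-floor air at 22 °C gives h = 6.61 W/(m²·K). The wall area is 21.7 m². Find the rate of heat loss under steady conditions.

Using the resistance-network approach (series):
R_inner film = 1/(h_i·A) = 1/(15.6×21.7) = 0.002954 K/W
R_stainless steel = L/(kA) = 0.0045/(17.6×21.7) = 1.178×10^-5 K/W
R_cellular glass = L/(kA) = 0.17/(0.0456×21.7) = 0.1718 K/W
R_outer film = 1/(h_o·A) = 1/(6.61×21.7) = 0.006972 K/W
R_total = 0.1817 K/W
Q = ΔT / R_total = 197 / 0.1817

Q ≈ 1080 W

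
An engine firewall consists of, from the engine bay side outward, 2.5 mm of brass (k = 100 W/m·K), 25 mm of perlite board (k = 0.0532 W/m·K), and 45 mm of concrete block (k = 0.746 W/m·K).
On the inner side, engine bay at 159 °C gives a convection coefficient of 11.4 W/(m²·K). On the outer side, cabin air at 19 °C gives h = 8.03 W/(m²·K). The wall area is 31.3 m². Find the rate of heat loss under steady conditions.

Thermal resistances in series:
R_inner film = 1/(h_i·A) = 1/(11.4×31.3) = 0.002803 K/W
R_brass = L/(kA) = 0.0025/(100×31.3) = 7.987×10^-7 K/W
R_perlite board = L/(kA) = 0.025/(0.0532×31.3) = 0.01501 K/W
R_concrete block = L/(kA) = 0.045/(0.746×31.3) = 0.001927 K/W
R_outer film = 1/(h_o·A) = 1/(8.03×31.3) = 0.003979 K/W
R_total = 0.02372 K/W
Q = ΔT / R_total = 140 / 0.02372

Q ≈ 5900 W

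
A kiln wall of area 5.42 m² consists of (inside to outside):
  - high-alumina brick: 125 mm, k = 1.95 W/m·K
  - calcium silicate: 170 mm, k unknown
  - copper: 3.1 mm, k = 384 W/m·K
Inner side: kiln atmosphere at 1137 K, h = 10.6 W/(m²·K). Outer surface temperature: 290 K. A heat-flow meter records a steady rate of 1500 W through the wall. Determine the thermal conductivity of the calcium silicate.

k ≈ 0.0586 W/(m·K)

Thermal resistances in series:
R_inner film = 1/(h_i·A) = 1/(10.6×5.42) = 0.01741 K/W
R_high-alumina brick = L/(kA) = 0.125/(1.95×5.42) = 0.01183 K/W
R_copper = L/(kA) = 0.0031/(384×5.42) = 1.489×10^-6 K/W
Sum of known resistances R_other = 0.02923 K/W
Total R = ΔT/Q = 847/1500 = 0.5647 K/W
R_calcium silicate = R_total − R_other = 0.5354 K/W
k = L/(R·A) = 0.17/(0.5354×5.42)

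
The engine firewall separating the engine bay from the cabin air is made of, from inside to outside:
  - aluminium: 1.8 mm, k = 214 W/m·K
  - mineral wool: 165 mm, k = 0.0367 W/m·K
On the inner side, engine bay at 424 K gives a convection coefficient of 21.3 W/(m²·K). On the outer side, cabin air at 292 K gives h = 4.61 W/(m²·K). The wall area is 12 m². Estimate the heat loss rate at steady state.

Q ≈ 333 W

Using the resistance-network approach (series):
R_inner film = 1/(h_i·A) = 1/(21.3×12) = 0.003912 K/W
R_aluminium = L/(kA) = 0.0018/(214×12) = 7.009×10^-7 K/W
R_mineral wool = L/(kA) = 0.165/(0.0367×12) = 0.3747 K/W
R_outer film = 1/(h_o·A) = 1/(4.61×12) = 0.01808 K/W
R_total = 0.3966 K/W
Q = ΔT / R_total = 132 / 0.3966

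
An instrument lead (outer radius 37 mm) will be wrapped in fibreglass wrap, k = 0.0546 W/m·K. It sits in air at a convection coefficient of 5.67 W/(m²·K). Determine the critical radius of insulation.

r_cr ≈ 9.63 mm

For a cylinder r_cr = k/h = 0.0546/5.67
r_cr = 9.63 mm; since the bare radius (37 mm) is above r_cr, any added insulation will reduce heat loss.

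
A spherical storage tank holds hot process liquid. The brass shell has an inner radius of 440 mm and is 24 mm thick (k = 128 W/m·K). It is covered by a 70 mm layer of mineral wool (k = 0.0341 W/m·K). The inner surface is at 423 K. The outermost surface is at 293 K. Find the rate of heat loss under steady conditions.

Radial (spherical) resistances in series:
R_brass shell = (1/0.44 − 1/0.464)/(4π×128) = 7.308×10^-5 K/W
R_mineral wool = (1/0.464 − 1/0.534)/(4π×0.0341) = 0.6593 K/W
R_total = 0.6594 K/W
Q = ΔT/R_total = 130/0.6594

Q ≈ 197 W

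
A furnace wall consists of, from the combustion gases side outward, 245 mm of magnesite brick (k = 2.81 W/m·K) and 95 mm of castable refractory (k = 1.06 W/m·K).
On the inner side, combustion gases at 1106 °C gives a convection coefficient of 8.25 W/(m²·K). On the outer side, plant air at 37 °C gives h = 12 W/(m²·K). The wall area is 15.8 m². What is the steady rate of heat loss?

Treating each layer as a thermal resistance in series:
R_inner film = 1/(h_i·A) = 1/(8.25×15.8) = 0.007672 K/W
R_magnesite brick = L/(kA) = 0.245/(2.81×15.8) = 0.005518 K/W
R_castable refractory = L/(kA) = 0.095/(1.06×15.8) = 0.005672 K/W
R_outer film = 1/(h_o·A) = 1/(12×15.8) = 0.005274 K/W
R_total = 0.02414 K/W
Q = ΔT / R_total = 1069 / 0.02414

Q ≈ 44300 W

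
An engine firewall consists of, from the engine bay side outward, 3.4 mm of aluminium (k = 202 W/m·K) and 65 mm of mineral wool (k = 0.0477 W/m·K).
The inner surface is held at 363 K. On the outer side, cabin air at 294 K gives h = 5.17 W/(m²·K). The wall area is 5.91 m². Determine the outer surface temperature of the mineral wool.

Treating each layer as a thermal resistance in series:
R_aluminium = L/(kA) = 0.0034/(202×5.91) = 2.848×10^-6 K/W
R_mineral wool = L/(kA) = 0.065/(0.0477×5.91) = 0.2306 K/W
R_outer film = 1/(h_o·A) = 1/(5.17×5.91) = 0.03273 K/W
R_total = 0.2633 K/W;  Q = ΔT/R_total = 69/0.2633 = 262.1 W
T_interface = T_inner − Q·ΣR(inner→interface) = 363 − 262×0.2306

T ≈ 303 K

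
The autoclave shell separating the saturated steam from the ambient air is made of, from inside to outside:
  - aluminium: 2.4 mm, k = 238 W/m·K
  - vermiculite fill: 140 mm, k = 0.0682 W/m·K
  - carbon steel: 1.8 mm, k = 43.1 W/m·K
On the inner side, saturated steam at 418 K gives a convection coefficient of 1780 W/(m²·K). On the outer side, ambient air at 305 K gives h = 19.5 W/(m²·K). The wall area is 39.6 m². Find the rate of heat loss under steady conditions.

Series thermal resistances:
R_inner film = 1/(h_i·A) = 1/(1780×39.6) = 1.419×10^-5 K/W
R_aluminium = L/(kA) = 0.0024/(238×39.6) = 2.546×10^-7 K/W
R_vermiculite fill = L/(kA) = 0.14/(0.0682×39.6) = 0.05184 K/W
R_carbon steel = L/(kA) = 0.0018/(43.1×39.6) = 1.055×10^-6 K/W
R_outer film = 1/(h_o·A) = 1/(19.5×39.6) = 0.001295 K/W
R_total = 0.05315 K/W
Q = ΔT / R_total = 113 / 0.05315

Q ≈ 2130 W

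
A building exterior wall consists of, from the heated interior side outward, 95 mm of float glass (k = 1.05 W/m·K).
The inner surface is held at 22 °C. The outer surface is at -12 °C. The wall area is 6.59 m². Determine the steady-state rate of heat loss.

Series thermal resistances:
R_float glass = L/(kA) = 0.095/(1.05×6.59) = 0.01373 K/W
R_total = 0.01373 K/W
Q = ΔT / R_total = 34 / 0.01373

Q ≈ 2480 W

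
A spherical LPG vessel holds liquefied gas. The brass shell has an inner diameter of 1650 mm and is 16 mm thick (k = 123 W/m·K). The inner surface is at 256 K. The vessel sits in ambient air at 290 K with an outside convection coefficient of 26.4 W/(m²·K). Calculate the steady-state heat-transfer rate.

Spherical conduction: R = (1/r_in − 1/r_out)/(4πk) per layer; series-sum.
R_brass shell = (1/0.825 − 1/0.841)/(4π×123) = 1.492×10^-5 K/W
R_outer film = 1/(h·4πr_o²) = 1/(26.4×4π×0.841²) = 0.004262 K/W
R_total = 0.004277 K/W
Q = ΔT/R_total = 34/0.004277

Q ≈ 7950 W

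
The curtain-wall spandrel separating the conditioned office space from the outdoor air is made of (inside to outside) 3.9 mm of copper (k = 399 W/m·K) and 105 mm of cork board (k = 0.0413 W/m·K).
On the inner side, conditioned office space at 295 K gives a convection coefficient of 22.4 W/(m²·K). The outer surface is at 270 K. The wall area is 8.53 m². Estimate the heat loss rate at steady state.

Using the resistance-network approach (series):
R_inner film = 1/(h_i·A) = 1/(22.4×8.53) = 0.005234 K/W
R_copper = L/(kA) = 0.0039/(399×8.53) = 1.146×10^-6 K/W
R_cork board = L/(kA) = 0.105/(0.0413×8.53) = 0.2981 K/W
R_total = 0.3033 K/W
Q = ΔT / R_total = 25 / 0.3033

Q ≈ 82.4 W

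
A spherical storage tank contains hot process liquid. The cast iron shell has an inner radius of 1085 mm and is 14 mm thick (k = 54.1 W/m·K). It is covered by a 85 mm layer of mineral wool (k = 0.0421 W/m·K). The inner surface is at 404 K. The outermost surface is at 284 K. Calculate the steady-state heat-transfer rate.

Q ≈ 972 W

Each spherical layer contributes R = (1/r_i − 1/r_o)/(4πk):
R_cast iron shell = (1/1.085 − 1/1.099)/(4π×54.1) = 1.727×10^-5 K/W
R_mineral wool = (1/1.099 − 1/1.184)/(4π×0.0421) = 0.1235 K/W
R_total = 0.1235 K/W
Q = ΔT/R_total = 120/0.1235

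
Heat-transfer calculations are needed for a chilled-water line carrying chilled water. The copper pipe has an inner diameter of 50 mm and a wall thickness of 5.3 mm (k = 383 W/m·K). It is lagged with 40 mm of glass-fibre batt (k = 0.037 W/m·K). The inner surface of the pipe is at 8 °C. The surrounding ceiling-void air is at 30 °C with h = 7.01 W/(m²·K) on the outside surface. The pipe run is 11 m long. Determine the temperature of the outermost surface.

T ≈ 28.2 °C

Radial resistances (cylindrical: R_cond = ln(r_o/r_i)/(2πkL), R_conv = 1/(h·2πrL)):
R_copper pipe wall = ln(30.3/25)/(2π×383×11) = 7.263×10^-6 K/W
R_glass-fibre batt = ln(70.3/30.3)/(2π×0.037×11) = 0.3291 K/W
R_outer film = 1/(h_o·2πr_oL) = 1/(7.01×2π×0.0703×11) = 0.02936 K/W
R_total = 0.3585 K/W
Q = ΔT/R_total = 22/0.3585
Q = 61.4 W
T_interface = T_inner + Q·ΣR(inner→interface) = 8 + 61.4×0.3291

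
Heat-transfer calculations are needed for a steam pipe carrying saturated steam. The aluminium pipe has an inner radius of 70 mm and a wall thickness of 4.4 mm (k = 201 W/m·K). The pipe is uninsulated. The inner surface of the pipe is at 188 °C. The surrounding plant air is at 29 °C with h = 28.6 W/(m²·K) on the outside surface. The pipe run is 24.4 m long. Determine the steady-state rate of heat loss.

Treating each annulus and film as a series resistance:
R_aluminium pipe wall = ln(74.4/70)/(2π×201×24.4) = 1.978×10^-6 K/W
R_outer film = 1/(h_o·2πr_oL) = 1/(28.6×2π×0.0744×24.4) = 0.003065 K/W
R_total = 0.003067 K/W
Q = ΔT/R_total = 159/0.003067

Q ≈ 51800 W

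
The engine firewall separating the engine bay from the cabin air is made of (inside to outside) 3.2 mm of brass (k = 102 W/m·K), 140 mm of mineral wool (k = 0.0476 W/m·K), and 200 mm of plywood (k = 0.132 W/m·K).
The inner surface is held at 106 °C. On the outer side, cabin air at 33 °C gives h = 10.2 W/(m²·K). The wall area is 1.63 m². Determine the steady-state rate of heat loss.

Q ≈ 26.1 W

Using the resistance-network approach (series):
R_brass = L/(kA) = 0.0032/(102×1.63) = 1.925×10^-5 K/W
R_mineral wool = L/(kA) = 0.14/(0.0476×1.63) = 1.804 K/W
R_plywood = L/(kA) = 0.2/(0.132×1.63) = 0.9295 K/W
R_outer film = 1/(h_o·A) = 1/(10.2×1.63) = 0.06015 K/W
R_total = 2.794 K/W
Q = ΔT / R_total = 73 / 2.794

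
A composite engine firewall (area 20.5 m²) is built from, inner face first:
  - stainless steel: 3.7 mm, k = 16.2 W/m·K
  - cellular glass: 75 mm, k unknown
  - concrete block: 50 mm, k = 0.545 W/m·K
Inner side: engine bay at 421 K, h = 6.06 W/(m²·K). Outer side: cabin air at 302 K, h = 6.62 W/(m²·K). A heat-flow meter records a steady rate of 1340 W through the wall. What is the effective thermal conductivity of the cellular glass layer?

k ≈ 0.0531 W/(m·K)

Model the wall as resistances in series:
R_inner film = 1/(h_i·A) = 1/(6.06×20.5) = 0.00805 K/W
R_stainless steel = L/(kA) = 0.0037/(16.2×20.5) = 1.114×10^-5 K/W
R_concrete block = L/(kA) = 0.05/(0.545×20.5) = 0.004475 K/W
R_outer film = 1/(h_o·A) = 1/(6.62×20.5) = 0.007369 K/W
Sum of known resistances R_other = 0.0199 K/W
Total R = ΔT/Q = 119/1340 = 0.08881 K/W
R_cellular glass = R_total − R_other = 0.0689 K/W
k = L/(R·A) = 0.075/(0.0689×20.5)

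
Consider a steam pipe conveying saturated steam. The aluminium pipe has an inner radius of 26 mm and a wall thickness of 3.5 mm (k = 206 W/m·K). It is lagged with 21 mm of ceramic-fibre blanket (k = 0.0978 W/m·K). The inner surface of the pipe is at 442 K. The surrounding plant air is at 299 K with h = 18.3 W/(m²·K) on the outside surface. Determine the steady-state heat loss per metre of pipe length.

q′ ≈ 137 W/m

Cylindrical conduction, so R = ln(r₂/r₁)/(2πkL) per layer, in series:
R_aluminium pipe wall = ln(29.5/26)/(2π×206×1) = 9.757×10^-5 K/W
R_ceramic-fibre blanket = ln(50.5/29.5)/(2π×0.0978×1) = 0.8748 K/W
R_outer film = 1/(h_o·2πr_oL) = 1/(18.3×2π×0.0505×1) = 0.1722 K/W
R_total = 1.047 K/W
Q = ΔT/R_total = 143/1.047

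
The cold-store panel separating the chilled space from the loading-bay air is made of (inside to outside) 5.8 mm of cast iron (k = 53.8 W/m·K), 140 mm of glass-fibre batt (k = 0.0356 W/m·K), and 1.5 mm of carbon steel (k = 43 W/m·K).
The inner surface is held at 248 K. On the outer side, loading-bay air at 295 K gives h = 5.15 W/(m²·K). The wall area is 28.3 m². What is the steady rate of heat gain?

Q ≈ 322 W

Treating each layer as a thermal resistance in series:
R_cast iron = L/(kA) = 0.0058/(53.8×28.3) = 3.809×10^-6 K/W
R_glass-fibre batt = L/(kA) = 0.14/(0.0356×28.3) = 0.139 K/W
R_carbon steel = L/(kA) = 0.0015/(43×28.3) = 1.233×10^-6 K/W
R_outer film = 1/(h_o·A) = 1/(5.15×28.3) = 0.006861 K/W
R_total = 0.1458 K/W
Q = ΔT / R_total = 47 / 0.1458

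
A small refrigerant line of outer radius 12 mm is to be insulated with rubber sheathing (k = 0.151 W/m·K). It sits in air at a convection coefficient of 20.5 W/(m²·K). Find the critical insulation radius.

For a cylinder r_cr = k/h = 0.151/20.5
r_cr = 7.37 mm; since the bare radius (12 mm) is above r_cr, any added insulation will reduce heat loss.

r_cr ≈ 7.37 mm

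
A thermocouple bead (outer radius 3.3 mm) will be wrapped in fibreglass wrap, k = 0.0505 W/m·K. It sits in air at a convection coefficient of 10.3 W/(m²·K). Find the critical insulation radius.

r_cr ≈ 9.81 mm

For a sphere r_cr = 2k/h = 2×0.0505/10.3
r_cr = 9.81 mm; since the bare radius (3.3 mm) is below r_cr, adding a thin layer of insulation will *increase* heat loss.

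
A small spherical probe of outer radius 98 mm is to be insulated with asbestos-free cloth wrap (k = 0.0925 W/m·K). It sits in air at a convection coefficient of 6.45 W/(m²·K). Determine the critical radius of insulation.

For a sphere r_cr = 2k/h = 2×0.0925/6.45
r_cr = 28.7 mm; since the bare radius (98 mm) is above r_cr, any added insulation will reduce heat loss.

r_cr ≈ 28.7 mm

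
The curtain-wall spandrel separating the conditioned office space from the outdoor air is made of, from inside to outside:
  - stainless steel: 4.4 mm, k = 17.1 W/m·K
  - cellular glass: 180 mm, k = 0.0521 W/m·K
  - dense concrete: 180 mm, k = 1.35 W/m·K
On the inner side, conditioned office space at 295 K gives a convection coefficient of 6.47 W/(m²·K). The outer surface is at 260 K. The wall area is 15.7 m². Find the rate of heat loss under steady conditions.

Treating each layer as a thermal resistance in series:
R_inner film = 1/(h_i·A) = 1/(6.47×15.7) = 0.009845 K/W
R_stainless steel = L/(kA) = 0.0044/(17.1×15.7) = 1.639×10^-5 K/W
R_cellular glass = L/(kA) = 0.18/(0.0521×15.7) = 0.2201 K/W
R_dense concrete = L/(kA) = 0.18/(1.35×15.7) = 0.008493 K/W
R_total = 0.2384 K/W
Q = ΔT / R_total = 35 / 0.2384

Q ≈ 147 W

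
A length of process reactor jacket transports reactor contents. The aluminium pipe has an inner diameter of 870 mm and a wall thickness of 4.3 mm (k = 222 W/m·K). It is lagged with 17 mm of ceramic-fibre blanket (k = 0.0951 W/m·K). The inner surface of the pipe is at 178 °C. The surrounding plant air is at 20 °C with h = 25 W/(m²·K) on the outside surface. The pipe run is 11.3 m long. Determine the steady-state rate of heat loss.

Per-layer cylindrical resistances, series-summed:
R_aluminium pipe wall = ln(439.3/435)/(2π×222×11.3) = 6.241×10^-7 K/W
R_ceramic-fibre blanket = ln(456.3/439.3)/(2π×0.0951×11.3) = 0.005623 K/W
R_outer film = 1/(h_o·2πr_oL) = 1/(25×2π×0.4563×11.3) = 0.001235 K/W
R_total = 0.006858 K/W
Q = ΔT/R_total = 158/0.006858

Q ≈ 23000 W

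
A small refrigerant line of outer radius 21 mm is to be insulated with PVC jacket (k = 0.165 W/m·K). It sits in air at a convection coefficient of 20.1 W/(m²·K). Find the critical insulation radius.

r_cr ≈ 8.21 mm

For a cylinder r_cr = k/h = 0.165/20.1
r_cr = 8.21 mm; since the bare radius (21 mm) is above r_cr, any added insulation will reduce heat loss.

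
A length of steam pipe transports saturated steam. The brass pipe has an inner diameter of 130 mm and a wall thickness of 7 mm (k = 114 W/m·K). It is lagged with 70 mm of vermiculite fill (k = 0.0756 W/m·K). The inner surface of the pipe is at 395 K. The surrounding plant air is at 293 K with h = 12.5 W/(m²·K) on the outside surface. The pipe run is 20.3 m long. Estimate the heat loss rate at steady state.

Q ≈ 1360 W

Per-layer cylindrical resistances, series-summed:
R_brass pipe wall = ln(72/65)/(2π×114×20.3) = 7.034×10^-6 K/W
R_vermiculite fill = ln(142/72)/(2π×0.0756×20.3) = 0.07043 K/W
R_outer film = 1/(h_o·2πr_oL) = 1/(12.5×2π×0.142×20.3) = 0.004417 K/W
R_total = 0.07486 K/W
Q = ΔT/R_total = 102/0.07486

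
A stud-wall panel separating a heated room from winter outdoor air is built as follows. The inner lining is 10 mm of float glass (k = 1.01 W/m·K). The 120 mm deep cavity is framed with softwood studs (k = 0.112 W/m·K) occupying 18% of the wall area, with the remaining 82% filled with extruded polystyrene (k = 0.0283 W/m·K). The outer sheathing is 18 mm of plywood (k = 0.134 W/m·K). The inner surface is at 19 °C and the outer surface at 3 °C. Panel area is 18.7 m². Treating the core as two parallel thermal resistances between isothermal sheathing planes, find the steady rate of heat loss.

Q ≈ 103 W

Sheathing layers in series; stud and cavity paths in parallel between them.
R_inner = 0.01/(1.01×18.7) = 5.295×10^-4 K/W
R_stud  = 0.12/(0.112×0.18×18.7) = 0.3183 K/W
R_cav   = 0.12/(0.0283×0.82×18.7) = 0.2765 K/W
1/R_core = 1/R_stud + 1/R_cav → R_core = 0.148 K/W
R_outer = 0.018/(0.134×18.7) = 0.007183 K/W
R_total = 0.1557 K/W
Q = ΔT/R_total = 16/0.1557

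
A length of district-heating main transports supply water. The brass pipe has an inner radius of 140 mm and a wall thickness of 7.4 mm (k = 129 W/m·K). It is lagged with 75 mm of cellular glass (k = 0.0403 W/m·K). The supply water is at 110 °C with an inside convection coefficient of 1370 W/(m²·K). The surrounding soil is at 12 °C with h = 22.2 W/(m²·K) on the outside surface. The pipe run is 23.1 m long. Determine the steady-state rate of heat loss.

Cylindrical conduction, so R = ln(r₂/r₁)/(2πkL) per layer, in series:
R_inner film = 1/(h_i·2πr₁L) = 1/(1370×2π×0.14×23.1) = 3.592×10^-5 K/W
R_brass pipe wall = ln(147.4/140)/(2π×129×23.1) = 2.751×10^-6 K/W
R_cellular glass = ln(222.4/147.4)/(2π×0.0403×23.1) = 0.07032 K/W
R_outer film = 1/(h_o·2πr_oL) = 1/(22.2×2π×0.2224×23.1) = 0.001395 K/W
R_total = 0.07176 K/W
Q = ΔT/R_total = 98/0.07176

Q ≈ 1370 W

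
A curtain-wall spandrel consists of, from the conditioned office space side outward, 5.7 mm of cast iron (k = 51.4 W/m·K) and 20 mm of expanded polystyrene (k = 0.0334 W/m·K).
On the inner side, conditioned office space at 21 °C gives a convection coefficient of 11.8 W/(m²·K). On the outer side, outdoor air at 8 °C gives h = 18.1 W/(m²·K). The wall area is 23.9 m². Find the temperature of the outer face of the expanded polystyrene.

Treating each layer as a thermal resistance in series:
R_inner film = 1/(h_i·A) = 1/(11.8×23.9) = 0.003546 K/W
R_cast iron = L/(kA) = 0.0057/(51.4×23.9) = 4.64×10^-6 K/W
R_expanded polystyrene = L/(kA) = 0.02/(0.0334×23.9) = 0.02505 K/W
R_outer film = 1/(h_o·A) = 1/(18.1×23.9) = 0.002312 K/W
R_total = 0.03092 K/W;  Q = ΔT/R_total = 13/0.03092 = 420.5 W
T_interface = T_inner − Q·ΣR(inner→interface) = 21 − 420×0.0286

T ≈ 8.97 °C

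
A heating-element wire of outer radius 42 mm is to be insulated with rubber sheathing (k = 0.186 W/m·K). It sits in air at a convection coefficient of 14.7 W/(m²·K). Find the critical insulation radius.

For a cylinder r_cr = k/h = 0.186/14.7
r_cr = 12.7 mm; since the bare radius (42 mm) is above r_cr, any added insulation will reduce heat loss.

r_cr ≈ 12.7 mm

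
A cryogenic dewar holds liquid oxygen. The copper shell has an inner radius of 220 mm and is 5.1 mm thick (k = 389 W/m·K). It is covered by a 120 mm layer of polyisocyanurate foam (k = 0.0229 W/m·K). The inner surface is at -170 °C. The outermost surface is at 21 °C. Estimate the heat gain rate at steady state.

Q ≈ 35.6 W

Each spherical layer contributes R = (1/r_i − 1/r_o)/(4πk):
R_copper shell = (1/0.22 − 1/0.2251)/(4π×389) = 2.107×10^-5 K/W
R_polyisocyanurate foam = (1/0.2251 − 1/0.3451)/(4π×0.0229) = 5.368 K/W
R_total = 5.368 K/W
Q = ΔT/R_total = 191/5.368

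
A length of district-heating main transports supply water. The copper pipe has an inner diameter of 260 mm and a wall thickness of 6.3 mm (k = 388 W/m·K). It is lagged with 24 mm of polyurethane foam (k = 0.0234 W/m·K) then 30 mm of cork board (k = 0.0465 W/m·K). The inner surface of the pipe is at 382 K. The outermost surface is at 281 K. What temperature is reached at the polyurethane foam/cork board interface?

Per-layer cylindrical resistances, series-summed:
R_copper pipe wall = ln(136.3/130)/(2π×388×1) = 1.941×10^-5 K/W
R_polyurethane foam = ln(160.3/136.3)/(2π×0.0234×1) = 1.103 K/W
R_cork board = ln(190.3/160.3)/(2π×0.0465×1) = 0.5872 K/W
R_total = 1.69 K/W
Q = ΔT/R_total = 101/1.69
Q = 59.8 W/m
T_interface = T_inner − Q·ΣR(inner→interface) = 382 − 59.8×1.103

T ≈ 316 K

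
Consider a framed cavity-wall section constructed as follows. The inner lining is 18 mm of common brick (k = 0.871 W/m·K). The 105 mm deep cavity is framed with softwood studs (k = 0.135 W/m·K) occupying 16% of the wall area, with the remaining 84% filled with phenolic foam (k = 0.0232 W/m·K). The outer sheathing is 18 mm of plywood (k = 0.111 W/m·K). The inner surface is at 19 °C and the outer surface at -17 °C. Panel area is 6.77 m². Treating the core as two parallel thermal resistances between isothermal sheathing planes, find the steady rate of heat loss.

Sheathing layers in series; stud and cavity paths in parallel between them.
R_inner = 0.018/(0.871×6.77) = 0.003053 K/W
R_stud  = 0.105/(0.135×0.16×6.77) = 0.718 K/W
R_cav   = 0.105/(0.0232×0.84×6.77) = 0.7959 K/W
1/R_core = 1/R_stud + 1/R_cav → R_core = 0.3775 K/W
R_outer = 0.018/(0.111×6.77) = 0.02395 K/W
R_total = 0.4045 K/W
Q = ΔT/R_total = 36/0.4045

Q ≈ 89 W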